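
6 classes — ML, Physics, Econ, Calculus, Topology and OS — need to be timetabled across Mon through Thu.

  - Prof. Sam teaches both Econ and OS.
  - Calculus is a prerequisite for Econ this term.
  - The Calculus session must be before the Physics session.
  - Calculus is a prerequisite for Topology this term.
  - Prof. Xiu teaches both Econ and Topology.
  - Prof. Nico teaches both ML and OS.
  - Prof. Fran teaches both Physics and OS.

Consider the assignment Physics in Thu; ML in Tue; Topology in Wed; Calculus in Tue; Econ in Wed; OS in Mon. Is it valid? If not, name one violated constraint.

No — it violates: Prof. Xiu teaches both Econ and Topology

Calculus is a prerequisite for Topology this term — holds.
Calculus is a prerequisite for Econ this term — holds.
Prof. Xiu teaches both Econ and Topology — violated.
Prof. Fran teaches both Physics and OS — holds.
Prof. Sam teaches both Econ and OS — holds.
The Calculus session must be before the Physics session — holds.
Prof. Nico teaches both ML and OS — holds.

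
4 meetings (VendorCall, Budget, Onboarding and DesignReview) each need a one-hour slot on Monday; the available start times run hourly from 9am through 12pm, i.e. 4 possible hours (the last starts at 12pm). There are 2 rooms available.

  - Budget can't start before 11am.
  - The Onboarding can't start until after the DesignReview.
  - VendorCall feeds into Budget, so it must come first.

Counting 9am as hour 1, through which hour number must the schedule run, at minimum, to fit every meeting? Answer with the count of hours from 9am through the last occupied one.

3

The precedence chain requires at least 2 distinct hours.
With at most 2 per hour and 4 meetings, at least 2 hours are needed.
Budget can't be placed before 11am — that is hour 3 counting from 9am — so the schedule must run through at least 3 hours.
3 works (last occupied hour: 11am): for example Onboarding -> 10am; DesignReview -> 9am; VendorCall -> 9am; Budget -> 11am.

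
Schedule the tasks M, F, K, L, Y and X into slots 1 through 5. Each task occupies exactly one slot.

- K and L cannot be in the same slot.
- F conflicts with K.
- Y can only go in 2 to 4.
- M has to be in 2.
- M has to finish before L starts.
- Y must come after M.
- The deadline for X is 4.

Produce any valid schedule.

K=2, Y=3, X=1, F=1, M=2, L=3

Checking: M(2) before L(3); M(2) before Y(3); K(2) != L(3); F(1) != K(2); Y=3 in [2,4]; M=2 in [2,2]; X=1 in [1,4].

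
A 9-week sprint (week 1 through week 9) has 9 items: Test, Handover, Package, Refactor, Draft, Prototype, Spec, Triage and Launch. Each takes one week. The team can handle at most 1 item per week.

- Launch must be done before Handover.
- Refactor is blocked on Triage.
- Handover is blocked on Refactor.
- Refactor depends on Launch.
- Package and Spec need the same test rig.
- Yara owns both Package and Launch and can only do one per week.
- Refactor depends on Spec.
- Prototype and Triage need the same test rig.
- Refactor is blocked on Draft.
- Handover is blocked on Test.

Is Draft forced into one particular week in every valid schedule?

Draft can be week 1 (e.g. Prototype -> week 9; Package -> week 8; Spec -> week 3; Triage -> week 4; Draft -> week 1; Handover -> week 7; Test -> week 6; Refactor -> week 5; Launch -> week 2) or week 2 (e.g. Package in week 8, Handover in week 7, Test in week 6, Refactor in week 5, Draft in week 2, Spec in week 3, Prototype in week 9, Launch in week 1, Triage in week 4).

No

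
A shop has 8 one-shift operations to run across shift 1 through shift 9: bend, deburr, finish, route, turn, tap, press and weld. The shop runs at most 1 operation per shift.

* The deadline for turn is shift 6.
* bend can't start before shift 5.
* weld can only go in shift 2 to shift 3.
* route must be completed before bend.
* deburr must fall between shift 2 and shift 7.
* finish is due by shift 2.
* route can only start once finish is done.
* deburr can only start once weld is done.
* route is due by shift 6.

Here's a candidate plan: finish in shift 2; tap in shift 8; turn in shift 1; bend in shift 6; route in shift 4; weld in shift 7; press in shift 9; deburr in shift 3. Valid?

Invalid. deburr can only start once weld is done.

route must be completed before bend — holds.
finish is due by shift 2 — holds.
route can only start once finish is done — holds.
route is due by shift 6 — holds.
weld can only go in shift 2 to shift 3 — violated.
bend can't start before shift 5 — holds.
deburr must fall between shift 2 and shift 7 — holds.
The shop runs at most 1 operation per shift — holds.
The deadline for turn is shift 6 — holds.
deburr can only start once weld is done — violated.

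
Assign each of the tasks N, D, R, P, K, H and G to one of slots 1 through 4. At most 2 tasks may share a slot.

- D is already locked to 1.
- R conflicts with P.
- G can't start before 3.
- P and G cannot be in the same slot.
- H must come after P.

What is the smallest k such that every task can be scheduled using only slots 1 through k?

4 slots

The precedence chain requires at least 2 distinct slots.
With at most 2 per slot and 7 tasks, at least 4 slots are needed.
G can't be placed before 3, so the schedule must run through at least slot 3.
4 works (last occupied slot: 4): for example P -> 1, D -> 1, K -> 4, H -> 2, N -> 2, G -> 3, R -> 3.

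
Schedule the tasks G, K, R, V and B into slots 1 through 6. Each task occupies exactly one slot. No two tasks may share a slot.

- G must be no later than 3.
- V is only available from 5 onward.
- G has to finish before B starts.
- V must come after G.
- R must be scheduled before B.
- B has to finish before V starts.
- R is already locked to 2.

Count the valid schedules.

16

Splitting on G: it can be 1 (10), 3 (6). Listing each branch's schedules as (K, R, V, B):
G=1: (3,2,5,4) (3,2,6,4) (3,2,6,5) (4,2,5,3) (4,2,6,3) (4,2,6,5) (5,2,6,3) (5,2,6,4) (6,2,5,3) (6,2,5,4) — 10.
G=3: (1,2,5,4) (1,2,6,4) (1,2,6,5) (4,2,6,5) (5,2,6,4) (6,2,5,4) — 6.
Summing: 10 + 6 = 16.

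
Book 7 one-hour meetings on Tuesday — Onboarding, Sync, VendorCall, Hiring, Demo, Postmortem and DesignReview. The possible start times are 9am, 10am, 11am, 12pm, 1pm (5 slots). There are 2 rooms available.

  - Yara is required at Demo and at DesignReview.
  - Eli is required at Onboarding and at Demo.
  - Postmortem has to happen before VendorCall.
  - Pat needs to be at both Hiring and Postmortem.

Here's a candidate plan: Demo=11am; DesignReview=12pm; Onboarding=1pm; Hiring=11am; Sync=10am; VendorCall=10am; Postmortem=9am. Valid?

Valid

There are 2 rooms available — holds.
Yara is required at Demo and at DesignReview — holds.
Eli is required at Onboarding and at Demo — holds.
Postmortem has to happen before VendorCall — holds.
Pat needs to be at both Hiring and Postmortem — holds.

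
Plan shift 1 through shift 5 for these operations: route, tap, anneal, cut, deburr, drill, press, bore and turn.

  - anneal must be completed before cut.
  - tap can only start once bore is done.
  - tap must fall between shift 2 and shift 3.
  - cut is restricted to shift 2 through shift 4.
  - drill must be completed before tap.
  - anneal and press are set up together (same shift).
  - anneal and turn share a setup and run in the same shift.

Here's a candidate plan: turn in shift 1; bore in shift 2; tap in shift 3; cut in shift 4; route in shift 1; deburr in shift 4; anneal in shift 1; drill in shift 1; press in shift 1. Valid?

Yes, all constraints hold

anneal and turn share a setup and run in the same shift — holds.
tap can only start once bore is done — holds.
anneal and press are set up together (same shift) — holds.
cut is restricted to shift 2 through shift 4 — holds.
tap must fall between shift 2 and shift 3 — holds.
drill must be completed before tap — holds.
anneal must be completed before cut — holds.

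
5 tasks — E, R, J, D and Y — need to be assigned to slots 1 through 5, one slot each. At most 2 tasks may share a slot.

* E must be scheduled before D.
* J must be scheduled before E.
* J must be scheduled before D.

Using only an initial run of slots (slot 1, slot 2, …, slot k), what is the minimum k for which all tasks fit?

3

The precedence chain requires at least 3 distinct slots.
With at most 2 per slot and 5 tasks, at least 3 slots are needed.
3 works (last occupied slot: 3): for example D -> 3; E -> 2; J -> 1; Y -> 2; R -> 1.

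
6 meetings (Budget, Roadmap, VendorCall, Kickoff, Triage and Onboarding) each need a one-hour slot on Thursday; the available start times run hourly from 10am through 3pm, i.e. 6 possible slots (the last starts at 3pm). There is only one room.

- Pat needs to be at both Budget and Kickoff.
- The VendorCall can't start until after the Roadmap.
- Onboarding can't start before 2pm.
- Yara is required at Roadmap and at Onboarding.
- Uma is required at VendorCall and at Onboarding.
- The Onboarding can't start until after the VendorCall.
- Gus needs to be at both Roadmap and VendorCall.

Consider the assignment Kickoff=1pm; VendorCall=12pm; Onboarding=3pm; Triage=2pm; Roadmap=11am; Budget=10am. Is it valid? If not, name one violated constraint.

Valid

Onboarding can't start before 2pm — holds.
Pat needs to be at both Budget and Kickoff — holds.
The Onboarding can't start until after the VendorCall — holds.
Gus needs to be at both Roadmap and VendorCall — holds.
The VendorCall can't start until after the Roadmap — holds.
Uma is required at VendorCall and at Onboarding — holds.
There is only one room — holds.
Yara is required at Roadmap and at Onboarding — holds.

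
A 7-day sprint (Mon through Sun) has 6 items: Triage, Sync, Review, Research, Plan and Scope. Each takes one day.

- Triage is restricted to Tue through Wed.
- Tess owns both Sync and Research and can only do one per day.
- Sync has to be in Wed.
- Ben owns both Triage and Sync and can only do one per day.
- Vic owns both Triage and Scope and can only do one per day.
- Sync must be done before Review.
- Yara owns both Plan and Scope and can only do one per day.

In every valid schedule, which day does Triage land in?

Triage's window is Tue–Wed.
Sync is fixed at Wed, and Triage can't share a day with Sync.
So Triage must be Tue.

Tue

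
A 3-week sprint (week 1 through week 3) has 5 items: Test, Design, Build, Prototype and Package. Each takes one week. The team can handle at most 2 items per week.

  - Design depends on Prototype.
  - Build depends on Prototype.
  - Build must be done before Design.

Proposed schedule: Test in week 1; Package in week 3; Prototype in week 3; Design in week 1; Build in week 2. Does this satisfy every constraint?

Invalid. Design depends on Prototype.

Build must be done before Design — violated.
Build depends on Prototype — violated.
The team can handle at most 2 items per week — holds.
Design depends on Prototype — violated.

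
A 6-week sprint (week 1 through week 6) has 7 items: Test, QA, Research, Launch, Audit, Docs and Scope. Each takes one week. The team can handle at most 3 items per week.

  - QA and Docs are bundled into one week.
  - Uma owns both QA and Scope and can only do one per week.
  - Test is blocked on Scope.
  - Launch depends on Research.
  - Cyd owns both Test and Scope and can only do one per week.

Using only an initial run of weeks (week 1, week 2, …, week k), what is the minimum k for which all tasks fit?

3 weeks

The precedence chain requires at least 2 distinct weeks.
With at most 3 per week and 7 tasks, at least 3 weeks are needed.
3 works (last occupied week: week 3): for example QA=week 3; Audit=week 1; Test=week 2; Docs=week 3; Research=week 1; Launch=week 2; Scope=week 1.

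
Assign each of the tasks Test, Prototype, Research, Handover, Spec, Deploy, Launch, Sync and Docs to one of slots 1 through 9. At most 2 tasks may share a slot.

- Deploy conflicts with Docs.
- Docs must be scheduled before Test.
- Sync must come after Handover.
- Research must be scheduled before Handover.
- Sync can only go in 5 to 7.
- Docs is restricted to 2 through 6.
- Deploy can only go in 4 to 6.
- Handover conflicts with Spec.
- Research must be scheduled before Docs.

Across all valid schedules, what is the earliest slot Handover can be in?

Precedence pushes Handover to at least 2; downstream work caps Handover at 6.
Handover at 2 is achievable: Launch -> 4; Prototype -> 1; Spec -> 3; Handover -> 2; Docs -> 2; Sync -> 5; Test -> 3; Research -> 1; Deploy -> 4.

2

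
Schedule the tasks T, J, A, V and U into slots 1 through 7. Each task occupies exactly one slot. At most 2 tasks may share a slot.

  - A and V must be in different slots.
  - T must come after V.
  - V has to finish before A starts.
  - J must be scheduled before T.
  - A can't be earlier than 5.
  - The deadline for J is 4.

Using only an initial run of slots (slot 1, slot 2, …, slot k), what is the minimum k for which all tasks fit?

5 slots

The precedence chain requires at least 2 distinct slots.
With at most 2 per slot and 5 tasks, at least 3 slots are needed.
A can't be placed before 5, so the schedule must run through at least slot 5.
5 works (last occupied slot: 5): for example A=5, J=1, U=2, T=2, V=1.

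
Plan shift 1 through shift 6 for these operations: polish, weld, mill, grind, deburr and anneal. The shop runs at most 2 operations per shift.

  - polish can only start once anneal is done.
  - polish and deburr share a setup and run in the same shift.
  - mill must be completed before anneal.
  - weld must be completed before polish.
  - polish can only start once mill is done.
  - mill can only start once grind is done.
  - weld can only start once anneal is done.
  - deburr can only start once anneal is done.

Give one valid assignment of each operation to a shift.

mill -> shift 2; polish -> shift 5; grind -> shift 1; weld -> shift 4; anneal -> shift 3; deburr -> shift 5

Checking: mill(shift 2) before anneal(shift 3); grind(shift 1) before mill(shift 2); anneal(shift 3) before polish(shift 5); weld(shift 4) before polish(shift 5); mill(shift 2) before polish(shift 5); anneal(shift 3) before deburr(shift 5); anneal(shift 3) before weld(shift 4); polish = deburr = shift 5; max 2 per shift (cap 2).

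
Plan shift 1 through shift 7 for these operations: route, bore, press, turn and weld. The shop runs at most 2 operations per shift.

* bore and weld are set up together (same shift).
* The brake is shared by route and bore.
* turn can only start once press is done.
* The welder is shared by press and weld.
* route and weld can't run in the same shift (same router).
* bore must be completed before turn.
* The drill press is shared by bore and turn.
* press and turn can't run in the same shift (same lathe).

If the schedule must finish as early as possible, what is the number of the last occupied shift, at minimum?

The precedence chain requires at least 2 distinct shifts.
With at most 2 per shift and 5 operations, at least 3 shifts are needed.
3 works (last occupied shift: shift 3): for example weld -> shift 1, bore -> shift 1, press -> shift 2, route -> shift 2, turn -> shift 3.

shift 3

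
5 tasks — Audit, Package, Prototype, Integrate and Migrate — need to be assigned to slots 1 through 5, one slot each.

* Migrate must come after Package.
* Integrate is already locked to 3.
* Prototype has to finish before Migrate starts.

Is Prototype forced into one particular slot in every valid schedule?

No

Prototype can be 1 (e.g. Prototype -> 1; Package -> 1; Integrate -> 3; Audit -> 1; Migrate -> 2) or 2 (e.g. Migrate -> 3; Integrate -> 3; Package -> 1; Audit -> 1; Prototype -> 2).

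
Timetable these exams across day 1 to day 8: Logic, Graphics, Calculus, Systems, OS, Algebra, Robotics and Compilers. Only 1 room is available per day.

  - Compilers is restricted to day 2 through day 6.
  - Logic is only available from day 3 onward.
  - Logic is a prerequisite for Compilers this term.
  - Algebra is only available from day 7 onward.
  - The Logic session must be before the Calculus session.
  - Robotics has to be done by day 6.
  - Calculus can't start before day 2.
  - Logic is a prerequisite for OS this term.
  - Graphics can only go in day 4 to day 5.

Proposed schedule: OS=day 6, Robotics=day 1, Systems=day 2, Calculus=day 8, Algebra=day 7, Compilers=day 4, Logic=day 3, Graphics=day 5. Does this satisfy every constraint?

Valid

Calculus can't start before day 2 — holds.
Robotics has to be done by day 6 — holds.
Logic is only available from day 3 onward — holds.
Only 1 room is available per day — holds.
Logic is a prerequisite for Compilers this term — holds.
Logic is a prerequisite for OS this term — holds.
The Logic session must be before the Calculus session — holds.
Graphics can only go in day 4 to day 5 — holds.
Compilers is restricted to day 2 through day 6 — holds.
Algebra is only available from day 7 onward — holds.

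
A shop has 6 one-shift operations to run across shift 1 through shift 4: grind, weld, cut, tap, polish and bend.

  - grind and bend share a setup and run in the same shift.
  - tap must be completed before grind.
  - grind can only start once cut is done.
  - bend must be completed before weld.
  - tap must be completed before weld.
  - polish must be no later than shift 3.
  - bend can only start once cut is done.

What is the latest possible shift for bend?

shift 3

Precedence pushes bend to at least shift 2; downstream work caps bend at shift 3.
bend at shift 3 is achievable: polish=shift 1, weld=shift 4, tap=shift 1, cut=shift 1, grind=shift 3, bend=shift 3.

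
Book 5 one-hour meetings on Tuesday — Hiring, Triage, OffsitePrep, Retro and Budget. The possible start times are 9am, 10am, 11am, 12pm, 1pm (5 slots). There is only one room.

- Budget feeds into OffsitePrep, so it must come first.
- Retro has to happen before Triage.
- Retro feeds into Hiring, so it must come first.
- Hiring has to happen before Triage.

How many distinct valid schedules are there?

10

Splitting on Hiring: it can be 10am (3), 11am (4), 12pm (3). Listing each branch's schedules as (Triage, OffsitePrep, Retro, Budget):
Hiring=10am: (11am,1pm,9am,12pm) (12pm,1pm,9am,11am) (1pm,12pm,9am,11am) — 3.
Hiring=11am: (12pm,1pm,9am,10am) (12pm,1pm,10am,9am) (1pm,12pm,9am,10am) (1pm,12pm,10am,9am) — 4.
Hiring=12pm: (1pm,10am,11am,9am) (1pm,11am,9am,10am) (1pm,11am,10am,9am) — 3.
Summing: 3 + 4 + 3 = 10.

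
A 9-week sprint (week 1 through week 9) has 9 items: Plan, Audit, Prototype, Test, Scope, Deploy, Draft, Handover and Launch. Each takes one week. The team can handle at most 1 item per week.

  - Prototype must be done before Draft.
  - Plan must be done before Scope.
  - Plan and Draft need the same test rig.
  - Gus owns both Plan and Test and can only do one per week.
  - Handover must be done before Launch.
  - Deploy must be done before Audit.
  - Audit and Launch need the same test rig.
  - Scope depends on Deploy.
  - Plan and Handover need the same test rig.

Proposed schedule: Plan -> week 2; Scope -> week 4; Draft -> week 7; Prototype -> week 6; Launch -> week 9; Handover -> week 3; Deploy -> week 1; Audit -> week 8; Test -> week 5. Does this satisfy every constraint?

Prototype must be done before Draft — holds.
Plan must be done before Scope — holds.
Gus owns both Plan and Test and can only do one per week — holds.
Audit and Launch need the same test rig — holds.
Plan and Handover need the same test rig — holds.
Plan and Draft need the same test rig — holds.
Deploy must be done before Audit — holds.
The team can handle at most 1 item per week — holds.
Scope depends on Deploy — holds.
Handover must be done before Launch — holds.

Valid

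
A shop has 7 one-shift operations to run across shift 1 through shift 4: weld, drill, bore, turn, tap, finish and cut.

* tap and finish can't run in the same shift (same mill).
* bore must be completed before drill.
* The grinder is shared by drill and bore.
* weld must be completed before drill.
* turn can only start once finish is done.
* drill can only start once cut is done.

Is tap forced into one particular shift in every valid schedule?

tap can be shift 1 (e.g. turn -> shift 3; finish -> shift 2; bore -> shift 1; weld -> shift 1; tap -> shift 1; drill -> shift 2; cut -> shift 1) or shift 2 (e.g. tap in shift 2; bore in shift 1; finish in shift 1; drill in shift 2; weld in shift 1; turn in shift 2; cut in shift 1).

No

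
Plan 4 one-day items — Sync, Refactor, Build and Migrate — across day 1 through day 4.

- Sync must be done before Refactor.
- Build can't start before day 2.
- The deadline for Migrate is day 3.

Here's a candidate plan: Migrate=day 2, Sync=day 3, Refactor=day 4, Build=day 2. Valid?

Build can't start before day 2 — holds.
Sync must be done before Refactor — holds.
The deadline for Migrate is day 3 — holds.

Yes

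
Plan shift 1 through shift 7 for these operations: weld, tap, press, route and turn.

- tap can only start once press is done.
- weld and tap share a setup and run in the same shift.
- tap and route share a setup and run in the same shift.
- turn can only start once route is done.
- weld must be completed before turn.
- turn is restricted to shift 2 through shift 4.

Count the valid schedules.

4

Enumerating: tap=shift 2, press=shift 1, turn=shift 3, route=shift 2, weld=shift 2 | tap in shift 2, press in shift 1, turn in shift 4, weld in shift 2, route in shift 2 | press=shift 1, turn=shift 4, weld=shift 3, route=shift 3, tap=shift 3 | turn=shift 4, weld=shift 3, route=shift 3, press=shift 2, tap=shift 3.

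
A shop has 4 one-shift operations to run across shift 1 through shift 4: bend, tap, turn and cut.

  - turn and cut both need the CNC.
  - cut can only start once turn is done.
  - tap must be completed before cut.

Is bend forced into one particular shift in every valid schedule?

bend can be shift 1 (e.g. turn -> shift 1; cut -> shift 2; tap -> shift 1; bend -> shift 1) or shift 2 (e.g. tap -> shift 1; cut -> shift 2; bend -> shift 2; turn -> shift 1).

No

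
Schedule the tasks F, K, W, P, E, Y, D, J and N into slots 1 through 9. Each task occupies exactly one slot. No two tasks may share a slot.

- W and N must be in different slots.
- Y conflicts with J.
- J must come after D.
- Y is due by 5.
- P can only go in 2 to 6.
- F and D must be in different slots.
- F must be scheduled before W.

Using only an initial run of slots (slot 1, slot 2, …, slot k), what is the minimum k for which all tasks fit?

The precedence chain requires at least 2 distinct slots.
With at most 1 per slot and 9 tasks, at least 9 slots are needed.
9 works (last occupied slot: 9): for example N in 9; J in 6; W in 4; P in 2; E in 8; F in 3; D in 5; Y in 1; K in 7.

9 slots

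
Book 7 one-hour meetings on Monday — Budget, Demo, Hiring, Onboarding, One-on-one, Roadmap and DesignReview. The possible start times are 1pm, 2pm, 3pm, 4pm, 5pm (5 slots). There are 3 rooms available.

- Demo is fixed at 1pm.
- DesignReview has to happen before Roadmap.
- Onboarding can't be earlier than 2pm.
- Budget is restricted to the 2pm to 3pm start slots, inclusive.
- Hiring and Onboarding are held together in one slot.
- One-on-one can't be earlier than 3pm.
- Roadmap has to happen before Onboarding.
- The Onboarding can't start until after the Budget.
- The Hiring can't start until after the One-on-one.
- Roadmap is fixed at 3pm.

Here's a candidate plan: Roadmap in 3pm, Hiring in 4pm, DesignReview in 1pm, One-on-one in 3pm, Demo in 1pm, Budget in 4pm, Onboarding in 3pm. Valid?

No. The Onboarding can't start until after the Budget is not satisfied.

One-on-one can't be earlier than 3pm — holds.
Onboarding can't be earlier than 2pm — holds.
Demo is fixed at 1pm — holds.
Roadmap has to happen before Onboarding — violated.
The Hiring can't start until after the One-on-one — holds.
DesignReview has to happen before Roadmap — holds.
Hiring and Onboarding are held together in one slot — violated.
Roadmap is fixed at 3pm — holds.
There are 3 rooms available — holds.
Budget is restricted to the 2pm to 3pm start slots, inclusive — violated.
The Onboarding can't start until after the Budget — violated.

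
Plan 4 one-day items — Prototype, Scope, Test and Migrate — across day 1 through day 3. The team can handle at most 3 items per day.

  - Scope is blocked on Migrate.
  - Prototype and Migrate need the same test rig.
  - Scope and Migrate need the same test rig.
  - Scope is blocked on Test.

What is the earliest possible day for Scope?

Precedence pushes Scope to at least day 2.
Scope at day 2 is achievable: Test -> day 1; Scope -> day 2; Migrate -> day 1; Prototype -> day 2.

day 2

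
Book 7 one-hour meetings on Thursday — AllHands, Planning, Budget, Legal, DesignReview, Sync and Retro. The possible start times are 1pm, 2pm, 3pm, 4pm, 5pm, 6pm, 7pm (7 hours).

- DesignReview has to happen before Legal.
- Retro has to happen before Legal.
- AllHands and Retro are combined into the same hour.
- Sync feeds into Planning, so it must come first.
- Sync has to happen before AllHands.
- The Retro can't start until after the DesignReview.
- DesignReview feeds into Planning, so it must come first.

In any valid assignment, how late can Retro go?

Precedence pushes Retro to at least 2pm; downstream work caps Retro at 6pm.
Retro at 6pm is achievable: AllHands in 6pm; Budget in 1pm; Sync in 1pm; DesignReview in 1pm; Retro in 6pm; Planning in 2pm; Legal in 7pm.

6pm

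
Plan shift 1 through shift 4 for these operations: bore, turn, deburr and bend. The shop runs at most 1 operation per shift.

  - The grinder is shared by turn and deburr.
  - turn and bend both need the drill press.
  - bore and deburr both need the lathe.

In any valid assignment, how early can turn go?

turn at shift 1 is achievable: turn=shift 1; bore=shift 2; bend=shift 4; deburr=shift 3.

shift 1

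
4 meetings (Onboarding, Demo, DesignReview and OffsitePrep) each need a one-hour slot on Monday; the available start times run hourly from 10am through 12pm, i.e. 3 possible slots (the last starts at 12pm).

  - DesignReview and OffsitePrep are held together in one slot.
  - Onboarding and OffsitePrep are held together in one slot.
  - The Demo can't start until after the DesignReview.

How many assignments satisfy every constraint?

3

Enumerating: OffsitePrep -> 10am, Onboarding -> 10am, DesignReview -> 10am, Demo -> 11am | OffsitePrep in 10am, Demo in 12pm, Onboarding in 10am, DesignReview in 10am | DesignReview -> 11am, Demo -> 12pm, Onboarding -> 11am, OffsitePrep -> 11am.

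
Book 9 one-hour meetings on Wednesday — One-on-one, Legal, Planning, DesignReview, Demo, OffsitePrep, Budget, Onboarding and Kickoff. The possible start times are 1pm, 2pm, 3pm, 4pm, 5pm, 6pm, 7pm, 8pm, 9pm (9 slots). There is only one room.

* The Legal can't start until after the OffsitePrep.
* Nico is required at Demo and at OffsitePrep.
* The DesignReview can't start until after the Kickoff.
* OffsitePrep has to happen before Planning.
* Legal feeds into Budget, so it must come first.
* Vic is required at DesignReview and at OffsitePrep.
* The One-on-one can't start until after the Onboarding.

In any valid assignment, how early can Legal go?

Precedence pushes Legal to at least 2pm; downstream work caps Legal at 8pm.
Legal at 2pm is achievable: Legal=2pm; OffsitePrep=1pm; Budget=8pm; One-on-one=4pm; Onboarding=3pm; DesignReview=7pm; Planning=5pm; Demo=9pm; Kickoff=6pm.

2pm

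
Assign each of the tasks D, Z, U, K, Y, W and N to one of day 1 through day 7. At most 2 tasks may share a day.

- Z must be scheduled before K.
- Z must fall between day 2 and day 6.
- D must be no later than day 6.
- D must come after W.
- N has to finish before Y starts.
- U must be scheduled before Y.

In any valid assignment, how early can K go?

Precedence pushes K to at least day 3.
K at day 3 is achievable: U in day 1; K in day 3; N in day 3; W in day 1; Y in day 4; Z in day 2; D in day 2.

day 3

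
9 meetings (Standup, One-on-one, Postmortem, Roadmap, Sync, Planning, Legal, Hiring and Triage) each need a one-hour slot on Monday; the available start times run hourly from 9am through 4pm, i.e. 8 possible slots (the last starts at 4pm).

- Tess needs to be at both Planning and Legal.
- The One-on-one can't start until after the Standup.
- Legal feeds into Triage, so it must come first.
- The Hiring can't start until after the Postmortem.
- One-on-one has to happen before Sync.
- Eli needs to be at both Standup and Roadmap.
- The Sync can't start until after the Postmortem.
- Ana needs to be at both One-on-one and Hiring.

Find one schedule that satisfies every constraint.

Postmortem=9am; Legal=9am; One-on-one=10am; Sync=11am; Triage=10am; Hiring=11am; Standup=9am; Planning=10am; Roadmap=10am

Checking: Standup(9am) before One-on-one(10am); One-on-one(10am) before Sync(11am); Postmortem(9am) before Sync(11am); Postmortem(9am) before Hiring(11am); Legal(9am) before Triage(10am); Standup(9am) != Roadmap(10am); Planning(10am) != Legal(9am); One-on-one(10am) != Hiring(11am).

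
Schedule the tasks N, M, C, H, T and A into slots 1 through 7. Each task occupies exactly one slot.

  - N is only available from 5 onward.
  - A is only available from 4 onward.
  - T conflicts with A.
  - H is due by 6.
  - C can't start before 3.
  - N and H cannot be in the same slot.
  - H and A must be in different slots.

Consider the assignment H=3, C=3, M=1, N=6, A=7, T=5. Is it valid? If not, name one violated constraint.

N and H cannot be in the same slot — holds.
C can't start before 3 — holds.
N is only available from 5 onward — holds.
H and A must be in different slots — holds.
T conflicts with A — holds.
H is due by 6 — holds.
A is only available from 4 onward — holds.

Yes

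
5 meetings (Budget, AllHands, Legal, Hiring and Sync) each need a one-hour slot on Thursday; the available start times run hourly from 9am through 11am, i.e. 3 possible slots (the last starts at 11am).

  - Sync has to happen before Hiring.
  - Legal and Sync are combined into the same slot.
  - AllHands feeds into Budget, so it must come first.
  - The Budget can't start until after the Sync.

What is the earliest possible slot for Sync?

9am

Downstream work caps Sync at 10am.
Sync at 9am is achievable: Legal in 9am; AllHands in 9am; Budget in 10am; Hiring in 10am; Sync in 9am.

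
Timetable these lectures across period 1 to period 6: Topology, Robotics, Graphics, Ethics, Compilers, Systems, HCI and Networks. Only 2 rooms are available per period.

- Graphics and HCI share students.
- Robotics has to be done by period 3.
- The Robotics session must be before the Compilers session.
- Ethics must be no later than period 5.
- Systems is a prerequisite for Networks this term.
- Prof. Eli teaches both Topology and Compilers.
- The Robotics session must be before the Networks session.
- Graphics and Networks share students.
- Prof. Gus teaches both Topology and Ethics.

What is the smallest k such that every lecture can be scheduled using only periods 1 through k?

The precedence chain requires at least 2 distinct periods.
With at most 2 per period and 8 lectures, at least 4 periods are needed.
4 works (last occupied period: period 4): for example Systems=period 1; Ethics=period 4; Graphics=period 3; Robotics=period 1; Networks=period 2; Compilers=period 2; Topology=period 3; HCI=period 4.

4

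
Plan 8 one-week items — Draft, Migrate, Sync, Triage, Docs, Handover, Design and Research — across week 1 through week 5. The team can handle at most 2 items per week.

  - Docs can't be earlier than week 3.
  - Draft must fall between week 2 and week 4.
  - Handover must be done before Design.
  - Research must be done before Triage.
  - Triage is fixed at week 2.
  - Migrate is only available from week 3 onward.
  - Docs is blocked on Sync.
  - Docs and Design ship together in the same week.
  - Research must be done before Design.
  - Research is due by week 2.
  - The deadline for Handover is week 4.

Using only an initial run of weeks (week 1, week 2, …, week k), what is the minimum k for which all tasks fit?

The precedence chain requires at least 2 distinct weeks.
With at most 2 per week and 8 tasks, at least 4 weeks are needed.
Migrate can't be placed before week 3, so the schedule must run through at least week 3.
4 works (last occupied week: week 4): for example Research -> week 1; Docs -> week 3; Design -> week 3; Sync -> week 1; Draft -> week 4; Handover -> week 2; Triage -> week 2; Migrate -> week 4.

4 weeks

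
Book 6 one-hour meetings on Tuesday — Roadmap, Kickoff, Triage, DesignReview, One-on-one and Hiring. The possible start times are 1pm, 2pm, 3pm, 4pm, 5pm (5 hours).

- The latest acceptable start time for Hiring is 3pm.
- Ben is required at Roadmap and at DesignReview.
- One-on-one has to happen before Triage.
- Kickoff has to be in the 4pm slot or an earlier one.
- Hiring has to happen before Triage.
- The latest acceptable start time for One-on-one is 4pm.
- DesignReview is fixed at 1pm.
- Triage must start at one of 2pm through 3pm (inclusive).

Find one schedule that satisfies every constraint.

Triage -> 2pm; One-on-one -> 1pm; Hiring -> 1pm; Roadmap -> 2pm; DesignReview -> 1pm; Kickoff -> 1pm

Checking: Hiring(1pm) before Triage(2pm); One-on-one(1pm) before Triage(2pm); Roadmap(2pm) != DesignReview(1pm); DesignReview=1pm in [1pm,1pm]; One-on-one=1pm in [1pm,4pm]; Triage=2pm in [2pm,3pm]; Kickoff=1pm in [1pm,4pm]; Hiring=1pm in [1pm,3pm].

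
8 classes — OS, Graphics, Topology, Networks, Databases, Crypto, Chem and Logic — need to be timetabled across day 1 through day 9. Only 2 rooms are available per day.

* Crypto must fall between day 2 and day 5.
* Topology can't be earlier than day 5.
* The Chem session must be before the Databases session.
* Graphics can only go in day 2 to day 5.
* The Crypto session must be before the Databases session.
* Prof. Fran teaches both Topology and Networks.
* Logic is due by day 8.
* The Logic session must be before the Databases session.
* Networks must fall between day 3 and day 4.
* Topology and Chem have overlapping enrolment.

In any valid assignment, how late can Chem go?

Downstream work caps Chem at day 8.
Chem at day 8 is achievable: Graphics in day 2, Chem in day 8, Logic in day 1, Topology in day 5, OS in day 1, Crypto in day 2, Databases in day 9, Networks in day 3.

day 8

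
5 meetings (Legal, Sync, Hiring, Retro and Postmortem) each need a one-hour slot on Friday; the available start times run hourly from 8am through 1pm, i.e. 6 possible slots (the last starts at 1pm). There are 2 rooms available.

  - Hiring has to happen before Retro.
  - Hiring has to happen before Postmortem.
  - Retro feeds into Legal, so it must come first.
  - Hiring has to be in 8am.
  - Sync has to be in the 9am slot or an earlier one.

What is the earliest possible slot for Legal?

10am

Precedence pushes Legal to at least 10am.
Legal at 10am is achievable: Sync=8am; Postmortem=9am; Retro=9am; Hiring=8am; Legal=10am.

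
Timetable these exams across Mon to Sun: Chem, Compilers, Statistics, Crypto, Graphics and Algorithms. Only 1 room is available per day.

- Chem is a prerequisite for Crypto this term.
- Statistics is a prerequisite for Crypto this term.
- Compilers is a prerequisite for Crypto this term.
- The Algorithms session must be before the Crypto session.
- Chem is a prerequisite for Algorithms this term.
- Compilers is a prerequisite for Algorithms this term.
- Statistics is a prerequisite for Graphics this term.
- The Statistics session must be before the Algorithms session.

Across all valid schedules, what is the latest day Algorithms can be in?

Precedence pushes Algorithms to at least Tue; downstream work caps Algorithms at Sat.
Algorithms at Sat is achievable: Statistics=Mon; Chem=Tue; Algorithms=Sat; Graphics=Thu; Crypto=Sun; Compilers=Wed.

Sat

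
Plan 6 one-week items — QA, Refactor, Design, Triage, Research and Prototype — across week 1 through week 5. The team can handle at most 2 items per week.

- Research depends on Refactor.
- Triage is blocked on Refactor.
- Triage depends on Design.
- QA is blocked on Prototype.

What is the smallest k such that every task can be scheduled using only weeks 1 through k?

The precedence chain requires at least 2 distinct weeks.
With at most 2 per week and 6 tasks, at least 3 weeks are needed.
3 works (last occupied week: week 3): for example Refactor -> week 1, Research -> week 3, Design -> week 1, QA -> week 3, Triage -> week 2, Prototype -> week 2.

3 weeks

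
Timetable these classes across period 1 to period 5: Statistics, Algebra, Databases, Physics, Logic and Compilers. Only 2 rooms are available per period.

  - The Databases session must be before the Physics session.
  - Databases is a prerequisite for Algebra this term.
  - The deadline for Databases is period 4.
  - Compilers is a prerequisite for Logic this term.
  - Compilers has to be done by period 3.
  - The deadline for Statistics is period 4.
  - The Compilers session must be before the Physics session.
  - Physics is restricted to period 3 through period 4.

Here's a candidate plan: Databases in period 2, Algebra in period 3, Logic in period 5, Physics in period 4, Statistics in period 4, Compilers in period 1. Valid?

Only 2 rooms are available per period — holds.
Compilers is a prerequisite for Logic this term — holds.
The Compilers session must be before the Physics session — holds.
The deadline for Statistics is period 4 — holds.
The deadline for Databases is period 4 — holds.
Databases is a prerequisite for Algebra this term — holds.
The Databases session must be before the Physics session — holds.
Physics is restricted to period 3 through period 4 — holds.
Compilers has to be done by period 3 — holds.

Yes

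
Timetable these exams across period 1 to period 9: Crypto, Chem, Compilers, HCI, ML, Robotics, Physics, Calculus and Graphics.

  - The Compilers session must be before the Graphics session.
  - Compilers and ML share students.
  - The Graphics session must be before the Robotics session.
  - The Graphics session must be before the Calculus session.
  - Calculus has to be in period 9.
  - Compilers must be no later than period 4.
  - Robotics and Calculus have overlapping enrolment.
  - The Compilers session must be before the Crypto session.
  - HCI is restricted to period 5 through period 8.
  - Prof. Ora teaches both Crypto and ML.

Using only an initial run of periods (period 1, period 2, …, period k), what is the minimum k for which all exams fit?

9 periods

The precedence chain requires at least 3 distinct periods.
Calculus can't be placed before period 9, so the schedule must run through at least period 9.
9 works (last occupied period: period 9): for example ML in period 3; Chem in period 1; Graphics in period 2; Compilers in period 1; Calculus in period 9; Robotics in period 3; Crypto in period 2; HCI in period 5; Physics in period 1.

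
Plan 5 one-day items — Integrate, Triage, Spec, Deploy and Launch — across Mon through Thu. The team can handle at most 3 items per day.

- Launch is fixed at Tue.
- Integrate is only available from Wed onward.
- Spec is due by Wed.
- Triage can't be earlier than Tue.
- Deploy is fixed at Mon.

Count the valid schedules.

18

Splitting on Integrate: it can be Wed (9), Thu (9). Listing each branch's schedules as (Triage, Spec, Deploy, Launch):
Integrate=Wed: (Tue,Mon,Mon,Tue) (Tue,Tue,Mon,Tue) (Tue,Wed,Mon,Tue) (Wed,Mon,Mon,Tue) (Wed,Tue,Mon,Tue) (Wed,Wed,Mon,Tue) (Thu,Mon,Mon,Tue) (Thu,Tue,Mon,Tue) (Thu,Wed,Mon,Tue) — 9.
Integrate=Thu: (Tue,Mon,Mon,Tue) (Tue,Tue,Mon,Tue) (Tue,Wed,Mon,Tue) (Wed,Mon,Mon,Tue) (Wed,Tue,Mon,Tue) (Wed,Wed,Mon,Tue) (Thu,Mon,Mon,Tue) (Thu,Tue,Mon,Tue) (Thu,Wed,Mon,Tue) — 9.
Summing: 9 + 9 = 18.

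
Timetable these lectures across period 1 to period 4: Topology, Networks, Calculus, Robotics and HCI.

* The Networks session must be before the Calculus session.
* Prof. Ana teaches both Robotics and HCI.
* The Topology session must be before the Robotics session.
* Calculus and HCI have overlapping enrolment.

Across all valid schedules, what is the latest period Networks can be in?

period 3

Downstream work caps Networks at period 3.
Networks at period 3 is achievable: Networks=period 3; Calculus=period 4; HCI=period 1; Topology=period 1; Robotics=period 2.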